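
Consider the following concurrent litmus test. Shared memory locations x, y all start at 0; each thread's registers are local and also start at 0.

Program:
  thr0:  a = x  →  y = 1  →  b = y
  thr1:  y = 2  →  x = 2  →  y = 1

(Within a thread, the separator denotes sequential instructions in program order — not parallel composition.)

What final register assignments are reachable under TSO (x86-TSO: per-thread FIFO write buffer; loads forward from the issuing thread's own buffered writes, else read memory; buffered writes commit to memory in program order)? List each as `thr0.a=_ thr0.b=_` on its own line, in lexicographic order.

outcome vector order: (thr0.a,thr0.b)
|TSO outcomes| = 3

thr0.a=0 thr0.b=1
thr0.a=0 thr0.b=2
thr0.a=2 thr0.b=1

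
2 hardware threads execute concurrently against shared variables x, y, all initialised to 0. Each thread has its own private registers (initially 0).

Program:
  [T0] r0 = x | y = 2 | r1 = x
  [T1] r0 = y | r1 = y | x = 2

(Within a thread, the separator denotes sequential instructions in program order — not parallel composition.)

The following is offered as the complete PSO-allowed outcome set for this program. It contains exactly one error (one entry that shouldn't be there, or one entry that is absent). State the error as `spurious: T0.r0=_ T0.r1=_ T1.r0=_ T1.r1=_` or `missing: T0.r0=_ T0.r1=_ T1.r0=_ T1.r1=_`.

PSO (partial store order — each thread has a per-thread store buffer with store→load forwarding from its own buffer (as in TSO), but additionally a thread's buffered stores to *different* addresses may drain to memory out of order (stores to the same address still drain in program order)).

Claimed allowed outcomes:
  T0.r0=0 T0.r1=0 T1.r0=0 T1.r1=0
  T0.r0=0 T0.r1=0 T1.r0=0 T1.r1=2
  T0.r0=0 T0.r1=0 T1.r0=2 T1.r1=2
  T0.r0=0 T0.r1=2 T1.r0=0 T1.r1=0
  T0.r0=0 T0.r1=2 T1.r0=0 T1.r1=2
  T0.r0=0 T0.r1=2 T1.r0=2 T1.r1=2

missing: T0.r0=2 T0.r1=2 T1.r0=0 T1.r1=0

outcome vector order: (T0.r0,T0.r1,T1.r0,T1.r1)
under PSO → (0,0,0,0) (0,0,0,2) (0,0,2,2) (0,2,0,0) (0,2,0,2) (0,2,2,2) (2,2,0,0)
PSO∖claimed = {(2,2,0,0)}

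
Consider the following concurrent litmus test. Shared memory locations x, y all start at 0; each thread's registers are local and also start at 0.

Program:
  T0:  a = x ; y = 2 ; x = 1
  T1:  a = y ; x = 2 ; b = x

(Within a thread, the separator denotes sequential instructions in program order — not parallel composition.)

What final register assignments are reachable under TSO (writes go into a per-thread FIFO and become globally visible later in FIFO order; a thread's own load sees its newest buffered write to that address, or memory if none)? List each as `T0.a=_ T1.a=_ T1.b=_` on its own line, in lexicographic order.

outcome vector order: (T0.a,T1.a,T1.b)
|TSO outcomes| = 6

T0.a=0 T1.a=0 T1.b=1
T0.a=0 T1.a=0 T1.b=2
T0.a=0 T1.a=2 T1.b=1
T0.a=0 T1.a=2 T1.b=2
T0.a=2 T1.a=0 T1.b=1
T0.a=2 T1.a=0 T1.b=2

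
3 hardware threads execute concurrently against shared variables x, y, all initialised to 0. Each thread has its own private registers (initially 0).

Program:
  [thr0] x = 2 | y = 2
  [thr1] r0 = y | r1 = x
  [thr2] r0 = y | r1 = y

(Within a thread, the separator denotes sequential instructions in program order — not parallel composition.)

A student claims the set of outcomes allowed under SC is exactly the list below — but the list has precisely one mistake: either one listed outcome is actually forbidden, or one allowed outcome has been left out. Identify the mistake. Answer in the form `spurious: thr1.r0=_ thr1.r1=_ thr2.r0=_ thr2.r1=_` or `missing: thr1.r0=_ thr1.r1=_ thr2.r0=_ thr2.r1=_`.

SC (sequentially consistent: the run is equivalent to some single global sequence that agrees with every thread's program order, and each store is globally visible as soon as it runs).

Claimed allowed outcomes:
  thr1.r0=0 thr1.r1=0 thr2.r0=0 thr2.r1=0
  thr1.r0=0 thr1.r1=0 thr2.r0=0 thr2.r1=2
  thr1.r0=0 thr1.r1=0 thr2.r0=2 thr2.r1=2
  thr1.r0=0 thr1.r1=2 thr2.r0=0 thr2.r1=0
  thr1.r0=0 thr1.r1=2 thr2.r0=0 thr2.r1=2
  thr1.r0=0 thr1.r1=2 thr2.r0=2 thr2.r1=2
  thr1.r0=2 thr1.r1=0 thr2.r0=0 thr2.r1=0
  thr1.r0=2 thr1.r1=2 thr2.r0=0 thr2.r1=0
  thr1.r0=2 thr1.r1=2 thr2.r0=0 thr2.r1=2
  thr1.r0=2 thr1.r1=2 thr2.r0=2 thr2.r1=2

spurious: thr1.r0=2 thr1.r1=0 thr2.r0=0 thr2.r1=0

outcome vector order: (thr1.r0,thr1.r1,thr2.r0,thr2.r1)
SC (9): (0,0,0,0); (0,0,0,2); (0,0,2,2); (0,2,0,0); (0,2,0,2); (0,2,2,2); (2,2,0,0); (2,2,0,2); (2,2,2,2)
claimed∖SC = {(2,0,0,0)}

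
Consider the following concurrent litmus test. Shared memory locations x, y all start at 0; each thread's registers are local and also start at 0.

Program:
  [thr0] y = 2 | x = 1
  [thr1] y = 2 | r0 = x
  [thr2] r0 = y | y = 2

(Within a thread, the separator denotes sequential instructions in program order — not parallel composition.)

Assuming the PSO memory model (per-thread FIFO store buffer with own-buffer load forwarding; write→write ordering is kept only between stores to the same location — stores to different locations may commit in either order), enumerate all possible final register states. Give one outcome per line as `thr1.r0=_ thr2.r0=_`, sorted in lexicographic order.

outcome vector order: (thr1.r0,thr2.r0)
|PSO outcomes| = 4

thr1.r0=0 thr2.r0=0
thr1.r0=0 thr2.r0=2
thr1.r0=1 thr2.r0=0
thr1.r0=1 thr2.r0=2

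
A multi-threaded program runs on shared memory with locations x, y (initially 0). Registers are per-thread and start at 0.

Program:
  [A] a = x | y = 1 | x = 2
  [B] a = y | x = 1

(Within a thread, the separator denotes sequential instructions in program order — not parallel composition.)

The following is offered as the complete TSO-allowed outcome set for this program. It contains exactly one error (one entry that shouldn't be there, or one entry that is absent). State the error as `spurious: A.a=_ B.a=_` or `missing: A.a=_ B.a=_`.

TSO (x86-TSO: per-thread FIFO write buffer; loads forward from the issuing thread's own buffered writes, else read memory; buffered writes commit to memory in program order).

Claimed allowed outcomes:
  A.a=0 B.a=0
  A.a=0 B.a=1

outcome vector order: (A.a,B.a)
TSO (3): 00 01 10
TSO∖claimed = {10}

missing: A.a=1 B.a=0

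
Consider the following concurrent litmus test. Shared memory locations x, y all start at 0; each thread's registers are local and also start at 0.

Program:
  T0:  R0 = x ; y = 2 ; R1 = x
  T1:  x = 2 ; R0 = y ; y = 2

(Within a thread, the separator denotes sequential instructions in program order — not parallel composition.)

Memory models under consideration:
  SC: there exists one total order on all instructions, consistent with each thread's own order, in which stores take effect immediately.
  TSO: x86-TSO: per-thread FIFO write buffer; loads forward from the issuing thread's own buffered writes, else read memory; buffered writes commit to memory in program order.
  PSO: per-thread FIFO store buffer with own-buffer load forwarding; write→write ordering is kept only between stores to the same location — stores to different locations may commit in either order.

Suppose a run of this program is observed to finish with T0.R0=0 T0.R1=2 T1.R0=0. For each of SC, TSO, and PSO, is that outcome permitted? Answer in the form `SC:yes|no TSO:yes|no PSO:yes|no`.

outcome vector order: (T0.R0,T0.R1,T1.R0)
SC (5): (0,0,2) (0,2,0) (0,2,2) (2,2,0) (2,2,2)
TSO (6): (0,0,0) (0,0,2) (0,2,0) (0,2,2) (2,2,0) (2,2,2)
PSO (6): (0,0,0) (0,0,2) (0,2,0) (0,2,2) (2,2,0) (2,2,2)
target (0,2,0) ∈ {SC,TSO,PSO}

SC:yes TSO:yes PSO:yes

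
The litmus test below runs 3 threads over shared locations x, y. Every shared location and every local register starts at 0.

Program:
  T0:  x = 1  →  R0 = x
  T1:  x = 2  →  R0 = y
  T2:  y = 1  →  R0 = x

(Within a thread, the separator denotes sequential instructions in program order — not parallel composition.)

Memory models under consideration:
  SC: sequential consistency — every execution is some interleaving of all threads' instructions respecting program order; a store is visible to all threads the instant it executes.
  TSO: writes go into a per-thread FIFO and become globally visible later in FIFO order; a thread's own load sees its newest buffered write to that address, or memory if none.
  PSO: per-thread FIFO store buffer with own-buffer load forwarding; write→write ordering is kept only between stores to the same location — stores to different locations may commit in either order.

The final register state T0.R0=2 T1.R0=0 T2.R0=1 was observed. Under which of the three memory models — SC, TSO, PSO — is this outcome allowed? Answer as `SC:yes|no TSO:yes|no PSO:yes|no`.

outcome vector order: (T0.R0,T1.R0,T2.R0)
[SC] allowed = {101, 102, 110, 111, 112, 202, 210, 211, 212}
[TSO] allowed = {100, 101, 102, 110, 111, 112, 200, 201, 202, 210, 211, 212}
[PSO] allowed = {100, 101, 102, 110, 111, 112, 200, 201, 202, 210, 211, 212}
target 201 ∈ {TSO,PSO}

SC:no TSO:yes PSO:yes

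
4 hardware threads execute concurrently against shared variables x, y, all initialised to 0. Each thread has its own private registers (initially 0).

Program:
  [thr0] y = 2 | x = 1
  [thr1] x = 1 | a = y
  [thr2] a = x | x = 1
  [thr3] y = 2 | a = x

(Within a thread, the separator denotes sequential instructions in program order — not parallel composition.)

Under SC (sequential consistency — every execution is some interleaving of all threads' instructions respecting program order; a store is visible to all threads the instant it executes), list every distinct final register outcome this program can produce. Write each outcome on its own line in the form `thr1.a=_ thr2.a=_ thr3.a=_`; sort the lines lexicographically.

outcome vector order: (thr1.a,thr2.a,thr3.a)
|SC outcomes| = 6

thr1.a=0 thr2.a=0 thr3.a=1
thr1.a=0 thr2.a=1 thr3.a=1
thr1.a=2 thr2.a=0 thr3.a=0
thr1.a=2 thr2.a=0 thr3.a=1
thr1.a=2 thr2.a=1 thr3.a=0
thr1.a=2 thr2.a=1 thr3.a=1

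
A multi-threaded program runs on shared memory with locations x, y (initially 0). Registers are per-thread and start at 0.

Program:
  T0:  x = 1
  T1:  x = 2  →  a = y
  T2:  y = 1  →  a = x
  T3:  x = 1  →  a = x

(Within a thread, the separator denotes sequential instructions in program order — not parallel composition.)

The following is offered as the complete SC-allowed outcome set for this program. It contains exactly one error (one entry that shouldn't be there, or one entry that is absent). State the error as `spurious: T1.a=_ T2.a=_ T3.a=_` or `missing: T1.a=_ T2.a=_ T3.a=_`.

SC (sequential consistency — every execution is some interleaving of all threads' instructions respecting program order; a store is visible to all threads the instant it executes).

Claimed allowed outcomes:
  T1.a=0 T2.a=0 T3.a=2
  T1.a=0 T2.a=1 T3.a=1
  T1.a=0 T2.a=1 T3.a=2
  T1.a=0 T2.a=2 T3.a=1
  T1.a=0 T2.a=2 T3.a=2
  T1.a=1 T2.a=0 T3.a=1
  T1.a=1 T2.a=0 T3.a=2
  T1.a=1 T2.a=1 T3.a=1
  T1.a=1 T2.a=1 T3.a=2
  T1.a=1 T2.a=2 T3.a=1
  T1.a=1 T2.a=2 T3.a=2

spurious: T1.a=0 T2.a=0 T3.a=2

outcome vector order: (T1.a,T2.a,T3.a)
SC: 10 outcomes — {011; 012; 021; 022; 101; 102; 111; 112; 121; 122}
claimed∖SC = {002}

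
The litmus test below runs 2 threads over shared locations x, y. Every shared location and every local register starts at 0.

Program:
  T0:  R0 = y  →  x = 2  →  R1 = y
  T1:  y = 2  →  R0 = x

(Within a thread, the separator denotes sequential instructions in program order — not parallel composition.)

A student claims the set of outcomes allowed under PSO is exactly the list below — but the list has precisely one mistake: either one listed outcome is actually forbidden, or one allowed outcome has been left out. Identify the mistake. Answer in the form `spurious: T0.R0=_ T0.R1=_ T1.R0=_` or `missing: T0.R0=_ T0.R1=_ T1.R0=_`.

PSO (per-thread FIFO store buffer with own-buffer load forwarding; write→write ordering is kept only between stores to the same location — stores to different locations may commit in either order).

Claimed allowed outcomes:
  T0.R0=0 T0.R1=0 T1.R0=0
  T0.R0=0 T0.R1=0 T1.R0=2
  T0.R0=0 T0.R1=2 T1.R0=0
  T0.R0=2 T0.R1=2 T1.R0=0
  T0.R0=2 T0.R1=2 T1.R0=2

missing: T0.R0=0 T0.R1=2 T1.R0=2

outcome vector order: (T0.R0,T0.R1,T1.R0)
PSO (6): 0/0/0; 0/0/2; 0/2/0; 0/2/2; 2/2/0; 2/2/2
PSO∖claimed = {0/2/2}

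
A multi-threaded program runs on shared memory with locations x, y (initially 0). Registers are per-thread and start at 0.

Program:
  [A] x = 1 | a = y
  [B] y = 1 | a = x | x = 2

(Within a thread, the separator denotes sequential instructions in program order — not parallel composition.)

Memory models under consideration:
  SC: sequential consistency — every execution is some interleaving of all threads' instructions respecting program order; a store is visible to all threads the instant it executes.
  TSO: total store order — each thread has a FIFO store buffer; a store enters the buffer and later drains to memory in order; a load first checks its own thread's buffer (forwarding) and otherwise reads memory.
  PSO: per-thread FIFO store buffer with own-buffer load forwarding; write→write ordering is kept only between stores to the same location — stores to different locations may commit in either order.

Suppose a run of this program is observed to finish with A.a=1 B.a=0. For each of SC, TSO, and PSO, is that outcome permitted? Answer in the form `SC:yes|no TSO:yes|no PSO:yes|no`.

SC:yes TSO:yes PSO:yes

outcome vector order: (A.a,B.a)
SC (3): 01, 10, 11
TSO (4): 00, 01, 10, 11
PSO (4): 00, 01, 10, 11
target 10 ∈ {SC,TSO,PSO}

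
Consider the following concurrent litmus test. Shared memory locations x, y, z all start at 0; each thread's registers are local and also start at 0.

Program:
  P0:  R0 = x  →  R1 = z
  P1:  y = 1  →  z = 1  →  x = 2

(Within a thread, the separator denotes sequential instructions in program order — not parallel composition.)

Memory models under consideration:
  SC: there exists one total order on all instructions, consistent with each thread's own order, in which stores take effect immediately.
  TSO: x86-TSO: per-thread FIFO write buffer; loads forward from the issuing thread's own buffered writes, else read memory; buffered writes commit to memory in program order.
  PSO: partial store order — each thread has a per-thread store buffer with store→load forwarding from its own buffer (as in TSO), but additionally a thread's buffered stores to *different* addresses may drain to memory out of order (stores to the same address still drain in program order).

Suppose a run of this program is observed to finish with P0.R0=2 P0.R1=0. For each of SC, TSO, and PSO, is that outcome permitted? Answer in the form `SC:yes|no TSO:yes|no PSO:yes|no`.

SC:no TSO:no PSO:yes

outcome vector order: (P0.R0,P0.R1)
SC: 3 outcomes — {00; 01; 21}
TSO: 3 outcomes — {00; 01; 21}
PSO: 4 outcomes — {00; 01; 20; 21}
target 20 ∈ {PSO}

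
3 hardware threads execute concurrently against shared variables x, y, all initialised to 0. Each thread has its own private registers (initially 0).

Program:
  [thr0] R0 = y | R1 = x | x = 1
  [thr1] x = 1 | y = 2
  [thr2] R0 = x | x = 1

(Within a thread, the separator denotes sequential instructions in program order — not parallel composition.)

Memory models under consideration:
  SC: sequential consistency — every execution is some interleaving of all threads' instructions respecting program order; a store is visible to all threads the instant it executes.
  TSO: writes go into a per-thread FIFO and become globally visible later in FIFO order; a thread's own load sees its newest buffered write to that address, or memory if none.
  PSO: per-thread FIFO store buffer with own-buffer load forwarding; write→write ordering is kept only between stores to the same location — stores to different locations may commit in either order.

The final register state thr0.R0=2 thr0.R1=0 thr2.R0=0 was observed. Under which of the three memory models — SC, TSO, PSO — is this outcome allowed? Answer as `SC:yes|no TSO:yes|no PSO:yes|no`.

SC:no TSO:no PSO:yes

outcome vector order: (thr0.R0,thr0.R1,thr2.R0)
[SC] allowed = {<0 0 0>, <0 0 1>, <0 1 0>, <0 1 1>, <2 1 0>, <2 1 1>}
[TSO] allowed = {<0 0 0>, <0 0 1>, <0 1 0>, <0 1 1>, <2 1 0>, <2 1 1>}
[PSO] allowed = {<0 0 0>, <0 0 1>, <0 1 0>, <0 1 1>, <2 0 0>, <2 0 1>, <2 1 0>, <2 1 1>}
target <2 0 0> ∈ {PSO}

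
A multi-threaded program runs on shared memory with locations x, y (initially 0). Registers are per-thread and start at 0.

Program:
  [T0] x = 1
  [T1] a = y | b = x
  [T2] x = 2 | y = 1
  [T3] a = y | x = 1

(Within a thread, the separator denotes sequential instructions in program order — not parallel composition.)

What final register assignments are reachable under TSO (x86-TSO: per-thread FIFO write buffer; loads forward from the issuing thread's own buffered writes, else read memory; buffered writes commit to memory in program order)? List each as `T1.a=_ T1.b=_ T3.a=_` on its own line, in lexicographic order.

outcome vector order: (T1.a,T1.b,T3.a)
|TSO outcomes| = 10

T1.a=0 T1.b=0 T3.a=0
T1.a=0 T1.b=0 T3.a=1
T1.a=0 T1.b=1 T3.a=0
T1.a=0 T1.b=1 T3.a=1
T1.a=0 T1.b=2 T3.a=0
T1.a=0 T1.b=2 T3.a=1
T1.a=1 T1.b=1 T3.a=0
T1.a=1 T1.b=1 T3.a=1
T1.a=1 T1.b=2 T3.a=0
T1.a=1 T1.b=2 T3.a=1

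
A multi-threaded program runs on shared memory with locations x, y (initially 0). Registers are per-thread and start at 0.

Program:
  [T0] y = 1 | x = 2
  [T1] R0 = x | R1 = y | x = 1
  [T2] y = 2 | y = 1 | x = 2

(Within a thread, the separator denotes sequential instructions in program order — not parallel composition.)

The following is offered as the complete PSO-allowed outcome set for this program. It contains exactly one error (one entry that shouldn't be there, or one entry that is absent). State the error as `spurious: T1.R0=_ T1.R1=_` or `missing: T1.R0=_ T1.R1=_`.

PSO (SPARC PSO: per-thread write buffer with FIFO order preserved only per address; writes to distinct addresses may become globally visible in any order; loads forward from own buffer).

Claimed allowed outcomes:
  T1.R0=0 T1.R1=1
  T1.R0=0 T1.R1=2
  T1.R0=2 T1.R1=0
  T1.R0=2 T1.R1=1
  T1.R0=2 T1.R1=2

outcome vector order: (T1.R0,T1.R1)
under PSO → <0 0>, <0 1>, <0 2>, <2 0>, <2 1>, <2 2>
PSO∖claimed = {<0 0>}

missing: T1.R0=0 T1.R1=0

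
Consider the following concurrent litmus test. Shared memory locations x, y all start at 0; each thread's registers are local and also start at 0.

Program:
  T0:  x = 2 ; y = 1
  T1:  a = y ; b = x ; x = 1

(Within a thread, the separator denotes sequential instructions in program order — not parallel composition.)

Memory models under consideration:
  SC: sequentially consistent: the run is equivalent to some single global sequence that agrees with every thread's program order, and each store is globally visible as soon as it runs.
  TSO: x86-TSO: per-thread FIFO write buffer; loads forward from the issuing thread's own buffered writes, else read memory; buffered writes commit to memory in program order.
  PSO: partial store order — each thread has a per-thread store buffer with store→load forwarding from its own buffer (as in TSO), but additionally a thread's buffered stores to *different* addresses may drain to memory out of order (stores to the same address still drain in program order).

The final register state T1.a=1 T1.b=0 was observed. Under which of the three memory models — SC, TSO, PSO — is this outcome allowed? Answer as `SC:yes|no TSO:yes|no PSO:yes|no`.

SC:no TSO:no PSO:yes

outcome vector order: (T1.a,T1.b)
[SC] allowed = {00; 02; 12}
[TSO] allowed = {00; 02; 12}
[PSO] allowed = {00; 02; 10; 12}
target 10 ∈ {PSO}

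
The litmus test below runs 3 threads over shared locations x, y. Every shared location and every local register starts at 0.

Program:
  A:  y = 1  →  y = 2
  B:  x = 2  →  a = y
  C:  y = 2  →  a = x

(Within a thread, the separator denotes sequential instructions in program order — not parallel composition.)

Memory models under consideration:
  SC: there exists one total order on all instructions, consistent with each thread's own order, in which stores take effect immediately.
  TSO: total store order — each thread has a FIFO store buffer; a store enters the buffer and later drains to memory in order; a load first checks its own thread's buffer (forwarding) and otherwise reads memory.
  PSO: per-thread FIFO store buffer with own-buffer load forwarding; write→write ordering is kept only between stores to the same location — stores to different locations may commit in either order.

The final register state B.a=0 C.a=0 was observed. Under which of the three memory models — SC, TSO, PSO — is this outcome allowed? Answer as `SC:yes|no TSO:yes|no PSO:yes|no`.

outcome vector order: (B.a,C.a)
SC (5): (0,2), (1,0), (1,2), (2,0), (2,2)
TSO (6): (0,0), (0,2), (1,0), (1,2), (2,0), (2,2)
PSO (6): (0,0), (0,2), (1,0), (1,2), (2,0), (2,2)
target (0,0) ∈ {TSO,PSO}

SC:no TSO:yes PSO:yes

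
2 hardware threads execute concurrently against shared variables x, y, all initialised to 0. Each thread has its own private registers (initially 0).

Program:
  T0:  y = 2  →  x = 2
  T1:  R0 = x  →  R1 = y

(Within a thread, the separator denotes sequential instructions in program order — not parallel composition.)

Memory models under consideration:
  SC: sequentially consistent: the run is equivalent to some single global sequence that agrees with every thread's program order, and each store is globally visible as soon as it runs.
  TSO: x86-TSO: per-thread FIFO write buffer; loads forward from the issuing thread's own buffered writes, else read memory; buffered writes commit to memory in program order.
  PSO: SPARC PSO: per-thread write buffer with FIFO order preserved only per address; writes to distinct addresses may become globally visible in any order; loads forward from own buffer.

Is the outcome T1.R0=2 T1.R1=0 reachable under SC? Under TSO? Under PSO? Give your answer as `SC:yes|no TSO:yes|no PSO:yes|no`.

SC:no TSO:no PSO:yes

outcome vector order: (T1.R0,T1.R1)
under SC → 00, 02, 22
under TSO → 00, 02, 22
under PSO → 00, 02, 20, 22
target 20 ∈ {PSO}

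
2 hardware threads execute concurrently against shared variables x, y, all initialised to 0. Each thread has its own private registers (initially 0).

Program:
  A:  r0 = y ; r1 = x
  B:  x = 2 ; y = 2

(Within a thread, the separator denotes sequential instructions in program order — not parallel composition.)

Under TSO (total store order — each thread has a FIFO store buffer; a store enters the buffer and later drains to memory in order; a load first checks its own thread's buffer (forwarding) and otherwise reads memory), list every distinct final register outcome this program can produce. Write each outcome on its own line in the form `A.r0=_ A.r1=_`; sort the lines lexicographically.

outcome vector order: (A.r0,A.r1)
|TSO outcomes| = 3

A.r0=0 A.r1=0
A.r0=0 A.r1=2
A.r0=2 A.r1=2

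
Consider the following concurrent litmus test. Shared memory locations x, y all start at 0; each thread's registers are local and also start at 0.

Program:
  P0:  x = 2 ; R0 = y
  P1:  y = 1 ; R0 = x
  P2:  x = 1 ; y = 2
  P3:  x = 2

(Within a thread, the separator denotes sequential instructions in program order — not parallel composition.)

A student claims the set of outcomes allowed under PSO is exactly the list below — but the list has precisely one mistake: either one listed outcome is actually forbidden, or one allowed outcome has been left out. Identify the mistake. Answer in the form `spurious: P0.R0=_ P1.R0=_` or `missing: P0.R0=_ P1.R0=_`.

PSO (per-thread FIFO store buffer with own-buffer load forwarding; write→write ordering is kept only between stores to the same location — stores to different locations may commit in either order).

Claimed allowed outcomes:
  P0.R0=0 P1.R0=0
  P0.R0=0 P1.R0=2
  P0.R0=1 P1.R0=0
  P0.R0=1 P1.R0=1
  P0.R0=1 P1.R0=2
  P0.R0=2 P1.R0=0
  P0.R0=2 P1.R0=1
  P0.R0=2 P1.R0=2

outcome vector order: (P0.R0,P1.R0)
under PSO → 0/0; 0/1; 0/2; 1/0; 1/1; 1/2; 2/0; 2/1; 2/2
PSO∖claimed = {0/1}

missing: P0.R0=0 P1.R0=1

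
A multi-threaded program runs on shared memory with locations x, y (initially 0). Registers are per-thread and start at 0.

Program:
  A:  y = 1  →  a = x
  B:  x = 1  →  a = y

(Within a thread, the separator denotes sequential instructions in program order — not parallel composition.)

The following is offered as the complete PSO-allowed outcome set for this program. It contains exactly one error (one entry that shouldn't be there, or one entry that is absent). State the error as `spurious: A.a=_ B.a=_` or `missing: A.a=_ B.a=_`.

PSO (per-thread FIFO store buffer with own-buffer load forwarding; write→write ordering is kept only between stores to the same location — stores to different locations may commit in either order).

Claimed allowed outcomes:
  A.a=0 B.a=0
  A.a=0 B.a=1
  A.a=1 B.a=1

missing: A.a=1 B.a=0

outcome vector order: (A.a,B.a)
[PSO] allowed = {(0,0) (0,1) (1,0) (1,1)}
PSO∖claimed = {(1,0)}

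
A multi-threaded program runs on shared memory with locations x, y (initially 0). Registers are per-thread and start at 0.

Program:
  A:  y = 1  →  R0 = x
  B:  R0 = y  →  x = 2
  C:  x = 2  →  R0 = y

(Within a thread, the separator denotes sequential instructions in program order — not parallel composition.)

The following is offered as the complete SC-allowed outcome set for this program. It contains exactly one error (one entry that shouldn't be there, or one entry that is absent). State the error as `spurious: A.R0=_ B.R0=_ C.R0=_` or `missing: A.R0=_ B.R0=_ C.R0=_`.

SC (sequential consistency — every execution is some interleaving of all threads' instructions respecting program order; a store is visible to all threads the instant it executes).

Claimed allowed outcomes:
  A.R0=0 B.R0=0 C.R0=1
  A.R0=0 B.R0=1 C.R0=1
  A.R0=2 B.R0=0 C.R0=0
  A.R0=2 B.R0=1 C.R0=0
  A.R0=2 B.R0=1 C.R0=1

outcome vector order: (A.R0,B.R0,C.R0)
SC (6): (0,0,1), (0,1,1), (2,0,0), (2,0,1), (2,1,0), (2,1,1)
SC∖claimed = {(2,0,1)}

missing: A.R0=2 B.R0=0 C.R0=1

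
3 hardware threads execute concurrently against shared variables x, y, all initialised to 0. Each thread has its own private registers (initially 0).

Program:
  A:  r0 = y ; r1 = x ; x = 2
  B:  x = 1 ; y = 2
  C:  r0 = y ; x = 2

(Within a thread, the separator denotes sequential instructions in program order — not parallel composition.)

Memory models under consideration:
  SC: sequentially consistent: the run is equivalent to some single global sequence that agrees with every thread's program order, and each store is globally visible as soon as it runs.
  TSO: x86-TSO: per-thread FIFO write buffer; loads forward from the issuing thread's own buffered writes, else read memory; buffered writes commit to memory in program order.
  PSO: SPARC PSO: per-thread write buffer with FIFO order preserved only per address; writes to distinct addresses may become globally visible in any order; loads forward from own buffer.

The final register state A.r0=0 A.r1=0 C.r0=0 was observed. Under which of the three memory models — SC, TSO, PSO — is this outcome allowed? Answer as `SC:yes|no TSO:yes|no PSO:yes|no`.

outcome vector order: (A.r0,A.r1,C.r0)
[SC] allowed = {(0,0,0) (0,0,2) (0,1,0) (0,1,2) (0,2,0) (0,2,2) (2,1,0) (2,1,2) (2,2,0) (2,2,2)}
[TSO] allowed = {(0,0,0) (0,0,2) (0,1,0) (0,1,2) (0,2,0) (0,2,2) (2,1,0) (2,1,2) (2,2,0) (2,2,2)}
[PSO] allowed = {(0,0,0) (0,0,2) (0,1,0) (0,1,2) (0,2,0) (0,2,2) (2,0,0) (2,0,2) (2,1,0) (2,1,2) (2,2,0) (2,2,2)}
target (0,0,0) ∈ {SC,TSO,PSO}

SC:yes TSO:yes PSO:yes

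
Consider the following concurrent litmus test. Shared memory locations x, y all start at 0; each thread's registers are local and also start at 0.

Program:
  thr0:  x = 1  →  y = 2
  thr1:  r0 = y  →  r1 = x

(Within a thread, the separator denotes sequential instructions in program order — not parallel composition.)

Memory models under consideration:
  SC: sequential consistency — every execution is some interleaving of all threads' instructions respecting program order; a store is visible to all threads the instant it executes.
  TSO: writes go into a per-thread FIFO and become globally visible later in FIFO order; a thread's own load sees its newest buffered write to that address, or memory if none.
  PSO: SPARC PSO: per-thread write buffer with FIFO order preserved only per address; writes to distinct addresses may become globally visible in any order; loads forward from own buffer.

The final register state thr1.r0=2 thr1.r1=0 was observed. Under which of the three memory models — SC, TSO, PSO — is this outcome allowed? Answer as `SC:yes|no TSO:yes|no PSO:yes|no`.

outcome vector order: (thr1.r0,thr1.r1)
under SC → 00; 01; 21
under TSO → 00; 01; 21
under PSO → 00; 01; 20; 21
target 20 ∈ {PSO}

SC:no TSO:no PSO:yes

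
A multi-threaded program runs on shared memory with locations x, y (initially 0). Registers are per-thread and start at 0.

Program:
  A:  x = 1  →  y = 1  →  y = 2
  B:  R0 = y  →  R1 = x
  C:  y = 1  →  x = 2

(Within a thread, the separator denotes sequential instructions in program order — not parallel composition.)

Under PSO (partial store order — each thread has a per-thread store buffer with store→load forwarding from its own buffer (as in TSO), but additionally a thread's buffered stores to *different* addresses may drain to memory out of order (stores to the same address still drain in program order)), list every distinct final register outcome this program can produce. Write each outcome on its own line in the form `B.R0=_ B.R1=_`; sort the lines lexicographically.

B.R0=0 B.R1=0
B.R0=0 B.R1=1
B.R0=0 B.R1=2
B.R0=1 B.R1=0
B.R0=1 B.R1=1
B.R0=1 B.R1=2
B.R0=2 B.R1=0
B.R0=2 B.R1=1
B.R0=2 B.R1=2

outcome vector order: (B.R0,B.R1)
|PSO outcomes| = 9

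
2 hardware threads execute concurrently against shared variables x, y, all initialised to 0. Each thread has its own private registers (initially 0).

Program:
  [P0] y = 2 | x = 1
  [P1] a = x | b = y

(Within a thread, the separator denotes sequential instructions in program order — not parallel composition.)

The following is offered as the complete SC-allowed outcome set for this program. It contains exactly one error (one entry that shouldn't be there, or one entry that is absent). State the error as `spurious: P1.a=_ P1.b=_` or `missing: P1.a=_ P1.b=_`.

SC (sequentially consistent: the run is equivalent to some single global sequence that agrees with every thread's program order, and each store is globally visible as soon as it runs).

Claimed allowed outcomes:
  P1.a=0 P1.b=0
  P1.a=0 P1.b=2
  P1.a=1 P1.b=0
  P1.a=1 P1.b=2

spurious: P1.a=1 P1.b=0

outcome vector order: (P1.a,P1.b)
SC: 3 outcomes — {0/0 0/2 1/2}
claimed∖SC = {1/0}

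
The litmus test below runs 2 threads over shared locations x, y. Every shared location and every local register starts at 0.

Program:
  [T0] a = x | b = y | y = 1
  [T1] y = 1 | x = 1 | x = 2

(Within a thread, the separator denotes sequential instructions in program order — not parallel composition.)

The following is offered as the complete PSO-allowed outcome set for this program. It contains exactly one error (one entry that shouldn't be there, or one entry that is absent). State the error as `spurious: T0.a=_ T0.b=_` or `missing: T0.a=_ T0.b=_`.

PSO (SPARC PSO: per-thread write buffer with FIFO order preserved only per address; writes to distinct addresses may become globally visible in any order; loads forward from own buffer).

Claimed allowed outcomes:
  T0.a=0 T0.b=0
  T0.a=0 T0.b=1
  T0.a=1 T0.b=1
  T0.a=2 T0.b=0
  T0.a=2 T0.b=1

missing: T0.a=1 T0.b=0

outcome vector order: (T0.a,T0.b)
PSO: 6 outcomes — {(0,0), (0,1), (1,0), (1,1), (2,0), (2,1)}
PSO∖claimed = {(1,0)}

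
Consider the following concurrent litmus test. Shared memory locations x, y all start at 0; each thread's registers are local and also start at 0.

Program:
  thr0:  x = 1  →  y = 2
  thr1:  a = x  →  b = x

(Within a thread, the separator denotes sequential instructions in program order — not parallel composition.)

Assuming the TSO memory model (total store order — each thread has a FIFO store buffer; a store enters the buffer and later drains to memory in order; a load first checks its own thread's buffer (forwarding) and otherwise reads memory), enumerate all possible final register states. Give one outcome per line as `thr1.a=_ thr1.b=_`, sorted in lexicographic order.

outcome vector order: (thr1.a,thr1.b)
|TSO outcomes| = 3

thr1.a=0 thr1.b=0
thr1.a=0 thr1.b=1
thr1.a=1 thr1.b=1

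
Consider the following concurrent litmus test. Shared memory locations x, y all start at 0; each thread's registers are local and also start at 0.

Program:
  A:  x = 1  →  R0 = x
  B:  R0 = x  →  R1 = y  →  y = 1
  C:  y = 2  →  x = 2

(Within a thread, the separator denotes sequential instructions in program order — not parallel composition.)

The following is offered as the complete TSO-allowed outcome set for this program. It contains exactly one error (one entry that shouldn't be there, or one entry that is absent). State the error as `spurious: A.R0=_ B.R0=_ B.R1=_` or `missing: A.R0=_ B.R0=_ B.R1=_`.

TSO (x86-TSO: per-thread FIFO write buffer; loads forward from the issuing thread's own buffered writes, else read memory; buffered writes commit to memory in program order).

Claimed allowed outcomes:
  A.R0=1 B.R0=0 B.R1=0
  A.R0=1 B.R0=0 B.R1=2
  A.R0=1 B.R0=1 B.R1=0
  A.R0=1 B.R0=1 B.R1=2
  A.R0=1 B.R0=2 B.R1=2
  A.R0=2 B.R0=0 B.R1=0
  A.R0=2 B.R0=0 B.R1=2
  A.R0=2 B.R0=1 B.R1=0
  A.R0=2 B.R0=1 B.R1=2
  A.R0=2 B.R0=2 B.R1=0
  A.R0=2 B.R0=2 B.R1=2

spurious: A.R0=2 B.R0=2 B.R1=0

outcome vector order: (A.R0,B.R0,B.R1)
TSO: 10 outcomes — {100; 102; 110; 112; 122; 200; 202; 210; 212; 222}
claimed∖TSO = {220}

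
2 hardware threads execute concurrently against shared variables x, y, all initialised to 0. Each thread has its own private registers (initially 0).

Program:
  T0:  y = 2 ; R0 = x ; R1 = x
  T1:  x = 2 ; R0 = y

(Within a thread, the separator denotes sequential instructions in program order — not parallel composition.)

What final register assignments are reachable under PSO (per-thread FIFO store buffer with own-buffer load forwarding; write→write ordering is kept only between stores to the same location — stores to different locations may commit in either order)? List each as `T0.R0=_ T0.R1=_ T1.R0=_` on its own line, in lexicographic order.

T0.R0=0 T0.R1=0 T1.R0=0
T0.R0=0 T0.R1=0 T1.R0=2
T0.R0=0 T0.R1=2 T1.R0=0
T0.R0=0 T0.R1=2 T1.R0=2
T0.R0=2 T0.R1=2 T1.R0=0
T0.R0=2 T0.R1=2 T1.R0=2

outcome vector order: (T0.R0,T0.R1,T1.R0)
|PSO outcomes| = 6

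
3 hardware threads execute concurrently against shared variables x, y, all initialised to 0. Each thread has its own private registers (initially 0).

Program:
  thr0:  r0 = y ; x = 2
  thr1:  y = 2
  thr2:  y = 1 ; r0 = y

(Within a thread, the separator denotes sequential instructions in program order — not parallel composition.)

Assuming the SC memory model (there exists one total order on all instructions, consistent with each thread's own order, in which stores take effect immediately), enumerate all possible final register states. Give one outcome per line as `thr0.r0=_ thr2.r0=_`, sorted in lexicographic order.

thr0.r0=0 thr2.r0=1
thr0.r0=0 thr2.r0=2
thr0.r0=1 thr2.r0=1
thr0.r0=1 thr2.r0=2
thr0.r0=2 thr2.r0=1
thr0.r0=2 thr2.r0=2

outcome vector order: (thr0.r0,thr2.r0)
|SC outcomes| = 6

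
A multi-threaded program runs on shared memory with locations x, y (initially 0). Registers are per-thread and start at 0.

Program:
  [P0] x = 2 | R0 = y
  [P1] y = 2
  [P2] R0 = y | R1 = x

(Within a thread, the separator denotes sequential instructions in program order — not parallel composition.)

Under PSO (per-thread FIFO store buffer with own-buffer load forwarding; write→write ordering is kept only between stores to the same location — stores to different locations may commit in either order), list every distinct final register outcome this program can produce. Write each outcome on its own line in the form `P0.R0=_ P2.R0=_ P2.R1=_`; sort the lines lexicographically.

P0.R0=0 P2.R0=0 P2.R1=0
P0.R0=0 P2.R0=0 P2.R1=2
P0.R0=0 P2.R0=2 P2.R1=0
P0.R0=0 P2.R0=2 P2.R1=2
P0.R0=2 P2.R0=0 P2.R1=0
P0.R0=2 P2.R0=0 P2.R1=2
P0.R0=2 P2.R0=2 P2.R1=0
P0.R0=2 P2.R0=2 P2.R1=2

outcome vector order: (P0.R0,P2.R0,P2.R1)
|PSO outcomes| = 8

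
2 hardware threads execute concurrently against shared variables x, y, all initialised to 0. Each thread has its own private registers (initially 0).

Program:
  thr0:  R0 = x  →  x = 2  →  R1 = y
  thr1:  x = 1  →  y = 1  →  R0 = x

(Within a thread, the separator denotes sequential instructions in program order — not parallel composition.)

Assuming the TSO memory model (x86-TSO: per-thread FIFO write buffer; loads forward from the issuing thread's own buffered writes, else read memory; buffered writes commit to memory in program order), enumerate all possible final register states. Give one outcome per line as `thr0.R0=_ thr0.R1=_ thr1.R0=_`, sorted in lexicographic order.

outcome vector order: (thr0.R0,thr0.R1,thr1.R0)
|TSO outcomes| = 8

thr0.R0=0 thr0.R1=0 thr1.R0=1
thr0.R0=0 thr0.R1=0 thr1.R0=2
thr0.R0=0 thr0.R1=1 thr1.R0=1
thr0.R0=0 thr0.R1=1 thr1.R0=2
thr0.R0=1 thr0.R1=0 thr1.R0=1
thr0.R0=1 thr0.R1=0 thr1.R0=2
thr0.R0=1 thr0.R1=1 thr1.R0=1
thr0.R0=1 thr0.R1=1 thr1.R0=2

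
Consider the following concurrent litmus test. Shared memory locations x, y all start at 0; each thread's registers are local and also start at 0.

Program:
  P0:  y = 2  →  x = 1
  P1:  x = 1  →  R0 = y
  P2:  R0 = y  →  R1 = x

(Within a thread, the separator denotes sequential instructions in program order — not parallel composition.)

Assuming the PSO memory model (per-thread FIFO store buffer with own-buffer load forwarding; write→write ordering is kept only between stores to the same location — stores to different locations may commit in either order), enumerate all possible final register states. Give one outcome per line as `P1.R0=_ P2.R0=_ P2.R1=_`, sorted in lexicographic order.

outcome vector order: (P1.R0,P2.R0,P2.R1)
|PSO outcomes| = 8

P1.R0=0 P2.R0=0 P2.R1=0
P1.R0=0 P2.R0=0 P2.R1=1
P1.R0=0 P2.R0=2 P2.R1=0
P1.R0=0 P2.R0=2 P2.R1=1
P1.R0=2 P2.R0=0 P2.R1=0
P1.R0=2 P2.R0=0 P2.R1=1
P1.R0=2 P2.R0=2 P2.R1=0
P1.R0=2 P2.R0=2 P2.R1=1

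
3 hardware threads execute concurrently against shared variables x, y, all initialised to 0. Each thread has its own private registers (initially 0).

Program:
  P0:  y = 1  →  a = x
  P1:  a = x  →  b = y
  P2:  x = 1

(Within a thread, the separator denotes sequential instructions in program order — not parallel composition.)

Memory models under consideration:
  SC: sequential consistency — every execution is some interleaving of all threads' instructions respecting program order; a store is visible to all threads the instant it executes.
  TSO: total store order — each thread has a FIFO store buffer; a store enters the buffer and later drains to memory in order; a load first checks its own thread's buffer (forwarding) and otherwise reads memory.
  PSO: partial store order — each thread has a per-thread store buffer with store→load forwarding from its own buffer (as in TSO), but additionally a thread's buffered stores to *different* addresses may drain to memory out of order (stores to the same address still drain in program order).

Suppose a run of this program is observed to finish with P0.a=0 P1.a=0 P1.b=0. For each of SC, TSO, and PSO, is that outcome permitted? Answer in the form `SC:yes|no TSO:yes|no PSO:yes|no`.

outcome vector order: (P0.a,P1.a,P1.b)
under SC → <0 0 0>; <0 0 1>; <0 1 1>; <1 0 0>; <1 0 1>; <1 1 0>; <1 1 1>
under TSO → <0 0 0>; <0 0 1>; <0 1 0>; <0 1 1>; <1 0 0>; <1 0 1>; <1 1 0>; <1 1 1>
under PSO → <0 0 0>; <0 0 1>; <0 1 0>; <0 1 1>; <1 0 0>; <1 0 1>; <1 1 0>; <1 1 1>
target <0 0 0> ∈ {SC,TSO,PSO}

SC:yes TSO:yes PSO:yes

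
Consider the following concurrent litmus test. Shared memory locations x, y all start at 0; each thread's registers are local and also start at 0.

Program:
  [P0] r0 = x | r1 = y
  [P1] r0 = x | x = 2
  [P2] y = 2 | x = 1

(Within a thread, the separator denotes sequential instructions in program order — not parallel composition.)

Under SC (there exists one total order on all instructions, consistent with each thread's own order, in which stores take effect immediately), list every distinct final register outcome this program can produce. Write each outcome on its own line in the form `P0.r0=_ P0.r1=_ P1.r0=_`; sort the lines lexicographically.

P0.r0=0 P0.r1=0 P1.r0=0
P0.r0=0 P0.r1=0 P1.r0=1
P0.r0=0 P0.r1=2 P1.r0=0
P0.r0=0 P0.r1=2 P1.r0=1
P0.r0=1 P0.r1=2 P1.r0=0
P0.r0=1 P0.r1=2 P1.r0=1
P0.r0=2 P0.r1=0 P1.r0=0
P0.r0=2 P0.r1=2 P1.r0=0
P0.r0=2 P0.r1=2 P1.r0=1

outcome vector order: (P0.r0,P0.r1,P1.r0)
|SC outcomes| = 9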